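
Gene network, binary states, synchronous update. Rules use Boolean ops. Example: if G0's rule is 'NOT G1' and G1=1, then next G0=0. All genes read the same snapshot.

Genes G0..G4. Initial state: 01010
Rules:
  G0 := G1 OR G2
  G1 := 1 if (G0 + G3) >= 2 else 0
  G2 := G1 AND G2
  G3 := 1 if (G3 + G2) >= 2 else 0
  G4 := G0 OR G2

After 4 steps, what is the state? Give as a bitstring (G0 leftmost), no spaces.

Step 1: G0=G1|G2=1|0=1 G1=(0+1>=2)=0 G2=G1&G2=1&0=0 G3=(1+0>=2)=0 G4=G0|G2=0|0=0 -> 10000
Step 2: G0=G1|G2=0|0=0 G1=(1+0>=2)=0 G2=G1&G2=0&0=0 G3=(0+0>=2)=0 G4=G0|G2=1|0=1 -> 00001
Step 3: G0=G1|G2=0|0=0 G1=(0+0>=2)=0 G2=G1&G2=0&0=0 G3=(0+0>=2)=0 G4=G0|G2=0|0=0 -> 00000
Step 4: G0=G1|G2=0|0=0 G1=(0+0>=2)=0 G2=G1&G2=0&0=0 G3=(0+0>=2)=0 G4=G0|G2=0|0=0 -> 00000

00000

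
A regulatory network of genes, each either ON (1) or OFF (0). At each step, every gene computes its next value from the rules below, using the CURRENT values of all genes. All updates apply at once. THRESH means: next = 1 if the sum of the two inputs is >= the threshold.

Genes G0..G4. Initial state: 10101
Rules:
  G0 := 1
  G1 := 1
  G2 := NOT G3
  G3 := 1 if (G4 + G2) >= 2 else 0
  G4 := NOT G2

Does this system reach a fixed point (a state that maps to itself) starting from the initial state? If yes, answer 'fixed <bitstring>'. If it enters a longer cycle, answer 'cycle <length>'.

Step 0: 10101
Step 1: G0=1(const) G1=1(const) G2=NOT G3=NOT 0=1 G3=(1+1>=2)=1 G4=NOT G2=NOT 1=0 -> 11110
Step 2: G0=1(const) G1=1(const) G2=NOT G3=NOT 1=0 G3=(0+1>=2)=0 G4=NOT G2=NOT 1=0 -> 11000
Step 3: G0=1(const) G1=1(const) G2=NOT G3=NOT 0=1 G3=(0+0>=2)=0 G4=NOT G2=NOT 0=1 -> 11101
Step 4: G0=1(const) G1=1(const) G2=NOT G3=NOT 0=1 G3=(1+1>=2)=1 G4=NOT G2=NOT 1=0 -> 11110
Cycle of length 3 starting at step 1 -> no fixed point

Answer: cycle 3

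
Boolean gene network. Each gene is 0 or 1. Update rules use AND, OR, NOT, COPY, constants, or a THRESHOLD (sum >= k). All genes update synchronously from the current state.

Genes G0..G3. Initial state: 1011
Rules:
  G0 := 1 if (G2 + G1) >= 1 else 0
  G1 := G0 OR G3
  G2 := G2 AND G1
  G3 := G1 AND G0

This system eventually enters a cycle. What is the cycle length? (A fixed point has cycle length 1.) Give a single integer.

Step 0: 1011
Step 1: G0=(1+0>=1)=1 G1=G0|G3=1|1=1 G2=G2&G1=1&0=0 G3=G1&G0=0&1=0 -> 1100
Step 2: G0=(0+1>=1)=1 G1=G0|G3=1|0=1 G2=G2&G1=0&1=0 G3=G1&G0=1&1=1 -> 1101
Step 3: G0=(0+1>=1)=1 G1=G0|G3=1|1=1 G2=G2&G1=0&1=0 G3=G1&G0=1&1=1 -> 1101
State from step 3 equals state from step 2 -> cycle length 1

Answer: 1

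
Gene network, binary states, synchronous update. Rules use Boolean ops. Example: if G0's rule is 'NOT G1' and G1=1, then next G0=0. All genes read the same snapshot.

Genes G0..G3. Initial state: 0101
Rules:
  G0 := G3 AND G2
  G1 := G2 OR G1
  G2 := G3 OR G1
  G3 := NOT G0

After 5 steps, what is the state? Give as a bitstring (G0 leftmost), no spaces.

Step 1: G0=G3&G2=1&0=0 G1=G2|G1=0|1=1 G2=G3|G1=1|1=1 G3=NOT G0=NOT 0=1 -> 0111
Step 2: G0=G3&G2=1&1=1 G1=G2|G1=1|1=1 G2=G3|G1=1|1=1 G3=NOT G0=NOT 0=1 -> 1111
Step 3: G0=G3&G2=1&1=1 G1=G2|G1=1|1=1 G2=G3|G1=1|1=1 G3=NOT G0=NOT 1=0 -> 1110
Step 4: G0=G3&G2=0&1=0 G1=G2|G1=1|1=1 G2=G3|G1=0|1=1 G3=NOT G0=NOT 1=0 -> 0110
Step 5: G0=G3&G2=0&1=0 G1=G2|G1=1|1=1 G2=G3|G1=0|1=1 G3=NOT G0=NOT 0=1 -> 0111

0111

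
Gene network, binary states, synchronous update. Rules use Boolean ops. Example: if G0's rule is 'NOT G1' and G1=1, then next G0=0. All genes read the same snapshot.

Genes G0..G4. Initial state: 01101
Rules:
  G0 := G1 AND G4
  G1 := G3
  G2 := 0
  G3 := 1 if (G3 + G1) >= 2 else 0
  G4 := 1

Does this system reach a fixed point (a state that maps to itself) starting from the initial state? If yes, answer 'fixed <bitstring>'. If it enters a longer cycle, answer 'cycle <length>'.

Answer: fixed 00001

Derivation:
Step 0: 01101
Step 1: G0=G1&G4=1&1=1 G1=G3=0 G2=0(const) G3=(0+1>=2)=0 G4=1(const) -> 10001
Step 2: G0=G1&G4=0&1=0 G1=G3=0 G2=0(const) G3=(0+0>=2)=0 G4=1(const) -> 00001
Step 3: G0=G1&G4=0&1=0 G1=G3=0 G2=0(const) G3=(0+0>=2)=0 G4=1(const) -> 00001
Fixed point reached at step 2: 00001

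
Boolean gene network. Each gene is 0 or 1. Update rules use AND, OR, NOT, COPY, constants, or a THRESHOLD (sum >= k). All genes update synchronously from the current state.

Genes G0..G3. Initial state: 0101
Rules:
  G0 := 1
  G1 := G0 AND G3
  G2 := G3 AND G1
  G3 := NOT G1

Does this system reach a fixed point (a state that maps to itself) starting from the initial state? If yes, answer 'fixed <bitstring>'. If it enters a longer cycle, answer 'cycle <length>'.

Step 0: 0101
Step 1: G0=1(const) G1=G0&G3=0&1=0 G2=G3&G1=1&1=1 G3=NOT G1=NOT 1=0 -> 1010
Step 2: G0=1(const) G1=G0&G3=1&0=0 G2=G3&G1=0&0=0 G3=NOT G1=NOT 0=1 -> 1001
Step 3: G0=1(const) G1=G0&G3=1&1=1 G2=G3&G1=1&0=0 G3=NOT G1=NOT 0=1 -> 1101
Step 4: G0=1(const) G1=G0&G3=1&1=1 G2=G3&G1=1&1=1 G3=NOT G1=NOT 1=0 -> 1110
Step 5: G0=1(const) G1=G0&G3=1&0=0 G2=G3&G1=0&1=0 G3=NOT G1=NOT 1=0 -> 1000
Step 6: G0=1(const) G1=G0&G3=1&0=0 G2=G3&G1=0&0=0 G3=NOT G1=NOT 0=1 -> 1001
Cycle of length 4 starting at step 2 -> no fixed point

Answer: cycle 4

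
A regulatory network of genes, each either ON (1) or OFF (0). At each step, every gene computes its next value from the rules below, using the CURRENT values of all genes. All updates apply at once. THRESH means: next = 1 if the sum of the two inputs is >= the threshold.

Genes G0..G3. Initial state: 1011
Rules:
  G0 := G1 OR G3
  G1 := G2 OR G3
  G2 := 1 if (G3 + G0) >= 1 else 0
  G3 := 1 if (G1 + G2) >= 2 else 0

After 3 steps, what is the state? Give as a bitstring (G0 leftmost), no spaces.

Step 1: G0=G1|G3=0|1=1 G1=G2|G3=1|1=1 G2=(1+1>=1)=1 G3=(0+1>=2)=0 -> 1110
Step 2: G0=G1|G3=1|0=1 G1=G2|G3=1|0=1 G2=(0+1>=1)=1 G3=(1+1>=2)=1 -> 1111
Step 3: G0=G1|G3=1|1=1 G1=G2|G3=1|1=1 G2=(1+1>=1)=1 G3=(1+1>=2)=1 -> 1111

1111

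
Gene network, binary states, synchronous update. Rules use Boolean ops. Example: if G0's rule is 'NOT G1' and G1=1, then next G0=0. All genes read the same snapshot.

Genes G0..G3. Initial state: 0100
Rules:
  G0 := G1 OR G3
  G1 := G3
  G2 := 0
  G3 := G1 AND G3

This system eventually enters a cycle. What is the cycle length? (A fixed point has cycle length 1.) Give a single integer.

Answer: 1

Derivation:
Step 0: 0100
Step 1: G0=G1|G3=1|0=1 G1=G3=0 G2=0(const) G3=G1&G3=1&0=0 -> 1000
Step 2: G0=G1|G3=0|0=0 G1=G3=0 G2=0(const) G3=G1&G3=0&0=0 -> 0000
Step 3: G0=G1|G3=0|0=0 G1=G3=0 G2=0(const) G3=G1&G3=0&0=0 -> 0000
State from step 3 equals state from step 2 -> cycle length 1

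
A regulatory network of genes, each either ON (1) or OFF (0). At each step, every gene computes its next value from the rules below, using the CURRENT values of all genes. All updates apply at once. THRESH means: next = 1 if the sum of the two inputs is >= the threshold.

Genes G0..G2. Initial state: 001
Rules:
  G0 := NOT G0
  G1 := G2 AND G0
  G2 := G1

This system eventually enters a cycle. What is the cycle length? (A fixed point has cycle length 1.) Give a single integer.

Step 0: 001
Step 1: G0=NOT G0=NOT 0=1 G1=G2&G0=1&0=0 G2=G1=0 -> 100
Step 2: G0=NOT G0=NOT 1=0 G1=G2&G0=0&1=0 G2=G1=0 -> 000
Step 3: G0=NOT G0=NOT 0=1 G1=G2&G0=0&0=0 G2=G1=0 -> 100
State from step 3 equals state from step 1 -> cycle length 2

Answer: 2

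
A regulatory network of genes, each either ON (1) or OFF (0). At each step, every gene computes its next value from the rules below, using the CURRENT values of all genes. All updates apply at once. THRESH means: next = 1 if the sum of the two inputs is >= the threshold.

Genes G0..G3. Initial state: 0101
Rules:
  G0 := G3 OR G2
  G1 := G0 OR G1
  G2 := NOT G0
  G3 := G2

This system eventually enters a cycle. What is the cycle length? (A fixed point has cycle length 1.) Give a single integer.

Step 0: 0101
Step 1: G0=G3|G2=1|0=1 G1=G0|G1=0|1=1 G2=NOT G0=NOT 0=1 G3=G2=0 -> 1110
Step 2: G0=G3|G2=0|1=1 G1=G0|G1=1|1=1 G2=NOT G0=NOT 1=0 G3=G2=1 -> 1101
Step 3: G0=G3|G2=1|0=1 G1=G0|G1=1|1=1 G2=NOT G0=NOT 1=0 G3=G2=0 -> 1100
Step 4: G0=G3|G2=0|0=0 G1=G0|G1=1|1=1 G2=NOT G0=NOT 1=0 G3=G2=0 -> 0100
Step 5: G0=G3|G2=0|0=0 G1=G0|G1=0|1=1 G2=NOT G0=NOT 0=1 G3=G2=0 -> 0110
Step 6: G0=G3|G2=0|1=1 G1=G0|G1=0|1=1 G2=NOT G0=NOT 0=1 G3=G2=1 -> 1111
Step 7: G0=G3|G2=1|1=1 G1=G0|G1=1|1=1 G2=NOT G0=NOT 1=0 G3=G2=1 -> 1101
State from step 7 equals state from step 2 -> cycle length 5

Answer: 5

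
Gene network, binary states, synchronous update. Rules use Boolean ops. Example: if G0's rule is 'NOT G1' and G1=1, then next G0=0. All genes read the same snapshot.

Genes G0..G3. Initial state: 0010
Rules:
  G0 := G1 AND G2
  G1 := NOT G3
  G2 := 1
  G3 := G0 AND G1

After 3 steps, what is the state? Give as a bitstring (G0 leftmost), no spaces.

Step 1: G0=G1&G2=0&1=0 G1=NOT G3=NOT 0=1 G2=1(const) G3=G0&G1=0&0=0 -> 0110
Step 2: G0=G1&G2=1&1=1 G1=NOT G3=NOT 0=1 G2=1(const) G3=G0&G1=0&1=0 -> 1110
Step 3: G0=G1&G2=1&1=1 G1=NOT G3=NOT 0=1 G2=1(const) G3=G0&G1=1&1=1 -> 1111

1111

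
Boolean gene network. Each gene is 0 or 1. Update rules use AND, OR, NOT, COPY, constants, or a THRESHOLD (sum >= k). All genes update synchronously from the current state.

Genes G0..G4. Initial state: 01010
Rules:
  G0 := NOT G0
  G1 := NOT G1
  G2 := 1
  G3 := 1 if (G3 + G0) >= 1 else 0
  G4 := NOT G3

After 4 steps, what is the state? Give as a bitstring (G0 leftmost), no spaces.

Step 1: G0=NOT G0=NOT 0=1 G1=NOT G1=NOT 1=0 G2=1(const) G3=(1+0>=1)=1 G4=NOT G3=NOT 1=0 -> 10110
Step 2: G0=NOT G0=NOT 1=0 G1=NOT G1=NOT 0=1 G2=1(const) G3=(1+1>=1)=1 G4=NOT G3=NOT 1=0 -> 01110
Step 3: G0=NOT G0=NOT 0=1 G1=NOT G1=NOT 1=0 G2=1(const) G3=(1+0>=1)=1 G4=NOT G3=NOT 1=0 -> 10110
Step 4: G0=NOT G0=NOT 1=0 G1=NOT G1=NOT 0=1 G2=1(const) G3=(1+1>=1)=1 G4=NOT G3=NOT 1=0 -> 01110

01110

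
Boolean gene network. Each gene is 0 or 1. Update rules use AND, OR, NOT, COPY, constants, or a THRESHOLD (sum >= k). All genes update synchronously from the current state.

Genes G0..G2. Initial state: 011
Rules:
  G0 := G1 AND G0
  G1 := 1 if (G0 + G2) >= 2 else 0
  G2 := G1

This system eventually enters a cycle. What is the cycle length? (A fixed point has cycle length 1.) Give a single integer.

Answer: 1

Derivation:
Step 0: 011
Step 1: G0=G1&G0=1&0=0 G1=(0+1>=2)=0 G2=G1=1 -> 001
Step 2: G0=G1&G0=0&0=0 G1=(0+1>=2)=0 G2=G1=0 -> 000
Step 3: G0=G1&G0=0&0=0 G1=(0+0>=2)=0 G2=G1=0 -> 000
State from step 3 equals state from step 2 -> cycle length 1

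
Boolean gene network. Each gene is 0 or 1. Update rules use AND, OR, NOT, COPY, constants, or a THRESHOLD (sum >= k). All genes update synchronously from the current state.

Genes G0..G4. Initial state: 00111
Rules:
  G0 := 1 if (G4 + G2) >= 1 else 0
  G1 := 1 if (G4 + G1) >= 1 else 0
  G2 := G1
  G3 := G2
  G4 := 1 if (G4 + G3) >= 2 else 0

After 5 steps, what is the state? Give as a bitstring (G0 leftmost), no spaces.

Step 1: G0=(1+1>=1)=1 G1=(1+0>=1)=1 G2=G1=0 G3=G2=1 G4=(1+1>=2)=1 -> 11011
Step 2: G0=(1+0>=1)=1 G1=(1+1>=1)=1 G2=G1=1 G3=G2=0 G4=(1+1>=2)=1 -> 11101
Step 3: G0=(1+1>=1)=1 G1=(1+1>=1)=1 G2=G1=1 G3=G2=1 G4=(1+0>=2)=0 -> 11110
Step 4: G0=(0+1>=1)=1 G1=(0+1>=1)=1 G2=G1=1 G3=G2=1 G4=(0+1>=2)=0 -> 11110
Step 5: G0=(0+1>=1)=1 G1=(0+1>=1)=1 G2=G1=1 G3=G2=1 G4=(0+1>=2)=0 -> 11110

11110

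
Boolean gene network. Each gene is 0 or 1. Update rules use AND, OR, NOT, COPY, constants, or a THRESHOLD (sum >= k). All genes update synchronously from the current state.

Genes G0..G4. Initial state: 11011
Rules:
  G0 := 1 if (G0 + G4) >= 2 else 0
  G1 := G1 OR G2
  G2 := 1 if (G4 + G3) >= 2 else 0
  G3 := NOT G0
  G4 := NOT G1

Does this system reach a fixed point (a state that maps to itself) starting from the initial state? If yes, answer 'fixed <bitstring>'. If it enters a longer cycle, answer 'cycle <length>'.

Step 0: 11011
Step 1: G0=(1+1>=2)=1 G1=G1|G2=1|0=1 G2=(1+1>=2)=1 G3=NOT G0=NOT 1=0 G4=NOT G1=NOT 1=0 -> 11100
Step 2: G0=(1+0>=2)=0 G1=G1|G2=1|1=1 G2=(0+0>=2)=0 G3=NOT G0=NOT 1=0 G4=NOT G1=NOT 1=0 -> 01000
Step 3: G0=(0+0>=2)=0 G1=G1|G2=1|0=1 G2=(0+0>=2)=0 G3=NOT G0=NOT 0=1 G4=NOT G1=NOT 1=0 -> 01010
Step 4: G0=(0+0>=2)=0 G1=G1|G2=1|0=1 G2=(0+1>=2)=0 G3=NOT G0=NOT 0=1 G4=NOT G1=NOT 1=0 -> 01010
Fixed point reached at step 3: 01010

Answer: fixed 01010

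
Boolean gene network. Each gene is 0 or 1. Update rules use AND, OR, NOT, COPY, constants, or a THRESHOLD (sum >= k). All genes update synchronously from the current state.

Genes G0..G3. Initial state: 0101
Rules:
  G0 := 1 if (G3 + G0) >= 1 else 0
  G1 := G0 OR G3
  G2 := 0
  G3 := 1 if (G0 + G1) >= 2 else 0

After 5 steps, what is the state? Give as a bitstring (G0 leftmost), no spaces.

Step 1: G0=(1+0>=1)=1 G1=G0|G3=0|1=1 G2=0(const) G3=(0+1>=2)=0 -> 1100
Step 2: G0=(0+1>=1)=1 G1=G0|G3=1|0=1 G2=0(const) G3=(1+1>=2)=1 -> 1101
Step 3: G0=(1+1>=1)=1 G1=G0|G3=1|1=1 G2=0(const) G3=(1+1>=2)=1 -> 1101
Step 4: G0=(1+1>=1)=1 G1=G0|G3=1|1=1 G2=0(const) G3=(1+1>=2)=1 -> 1101
Step 5: G0=(1+1>=1)=1 G1=G0|G3=1|1=1 G2=0(const) G3=(1+1>=2)=1 -> 1101

1101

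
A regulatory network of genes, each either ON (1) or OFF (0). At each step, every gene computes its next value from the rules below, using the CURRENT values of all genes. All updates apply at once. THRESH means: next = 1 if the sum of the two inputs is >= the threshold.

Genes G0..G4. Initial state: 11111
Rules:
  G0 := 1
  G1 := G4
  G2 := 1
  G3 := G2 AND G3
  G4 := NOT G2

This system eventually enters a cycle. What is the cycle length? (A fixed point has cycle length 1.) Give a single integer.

Answer: 1

Derivation:
Step 0: 11111
Step 1: G0=1(const) G1=G4=1 G2=1(const) G3=G2&G3=1&1=1 G4=NOT G2=NOT 1=0 -> 11110
Step 2: G0=1(const) G1=G4=0 G2=1(const) G3=G2&G3=1&1=1 G4=NOT G2=NOT 1=0 -> 10110
Step 3: G0=1(const) G1=G4=0 G2=1(const) G3=G2&G3=1&1=1 G4=NOT G2=NOT 1=0 -> 10110
State from step 3 equals state from step 2 -> cycle length 1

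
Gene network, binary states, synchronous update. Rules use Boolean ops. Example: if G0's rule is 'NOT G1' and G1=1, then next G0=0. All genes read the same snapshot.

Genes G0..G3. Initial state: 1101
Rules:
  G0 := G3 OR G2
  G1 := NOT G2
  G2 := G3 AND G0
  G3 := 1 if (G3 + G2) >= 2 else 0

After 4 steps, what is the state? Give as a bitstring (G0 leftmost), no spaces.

Step 1: G0=G3|G2=1|0=1 G1=NOT G2=NOT 0=1 G2=G3&G0=1&1=1 G3=(1+0>=2)=0 -> 1110
Step 2: G0=G3|G2=0|1=1 G1=NOT G2=NOT 1=0 G2=G3&G0=0&1=0 G3=(0+1>=2)=0 -> 1000
Step 3: G0=G3|G2=0|0=0 G1=NOT G2=NOT 0=1 G2=G3&G0=0&1=0 G3=(0+0>=2)=0 -> 0100
Step 4: G0=G3|G2=0|0=0 G1=NOT G2=NOT 0=1 G2=G3&G0=0&0=0 G3=(0+0>=2)=0 -> 0100

0100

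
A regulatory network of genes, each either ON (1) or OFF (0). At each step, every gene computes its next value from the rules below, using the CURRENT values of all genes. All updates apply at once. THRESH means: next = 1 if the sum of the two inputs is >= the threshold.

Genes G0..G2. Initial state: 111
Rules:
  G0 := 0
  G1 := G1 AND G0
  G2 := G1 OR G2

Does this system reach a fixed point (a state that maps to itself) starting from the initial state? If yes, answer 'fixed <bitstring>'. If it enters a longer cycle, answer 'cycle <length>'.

Answer: fixed 001

Derivation:
Step 0: 111
Step 1: G0=0(const) G1=G1&G0=1&1=1 G2=G1|G2=1|1=1 -> 011
Step 2: G0=0(const) G1=G1&G0=1&0=0 G2=G1|G2=1|1=1 -> 001
Step 3: G0=0(const) G1=G1&G0=0&0=0 G2=G1|G2=0|1=1 -> 001
Fixed point reached at step 2: 001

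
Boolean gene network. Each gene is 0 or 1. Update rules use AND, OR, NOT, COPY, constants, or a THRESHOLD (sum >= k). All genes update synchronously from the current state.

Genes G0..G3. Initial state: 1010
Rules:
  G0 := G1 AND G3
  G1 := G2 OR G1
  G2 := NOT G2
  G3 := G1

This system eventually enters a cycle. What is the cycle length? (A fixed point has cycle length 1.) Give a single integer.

Answer: 2

Derivation:
Step 0: 1010
Step 1: G0=G1&G3=0&0=0 G1=G2|G1=1|0=1 G2=NOT G2=NOT 1=0 G3=G1=0 -> 0100
Step 2: G0=G1&G3=1&0=0 G1=G2|G1=0|1=1 G2=NOT G2=NOT 0=1 G3=G1=1 -> 0111
Step 3: G0=G1&G3=1&1=1 G1=G2|G1=1|1=1 G2=NOT G2=NOT 1=0 G3=G1=1 -> 1101
Step 4: G0=G1&G3=1&1=1 G1=G2|G1=0|1=1 G2=NOT G2=NOT 0=1 G3=G1=1 -> 1111
Step 5: G0=G1&G3=1&1=1 G1=G2|G1=1|1=1 G2=NOT G2=NOT 1=0 G3=G1=1 -> 1101
State from step 5 equals state from step 3 -> cycle length 2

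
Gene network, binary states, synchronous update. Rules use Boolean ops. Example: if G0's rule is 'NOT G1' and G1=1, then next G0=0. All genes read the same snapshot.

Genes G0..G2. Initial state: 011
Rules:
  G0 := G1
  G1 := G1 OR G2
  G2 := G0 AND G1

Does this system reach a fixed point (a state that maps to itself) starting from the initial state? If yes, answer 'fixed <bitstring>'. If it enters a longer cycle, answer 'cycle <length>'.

Answer: fixed 111

Derivation:
Step 0: 011
Step 1: G0=G1=1 G1=G1|G2=1|1=1 G2=G0&G1=0&1=0 -> 110
Step 2: G0=G1=1 G1=G1|G2=1|0=1 G2=G0&G1=1&1=1 -> 111
Step 3: G0=G1=1 G1=G1|G2=1|1=1 G2=G0&G1=1&1=1 -> 111
Fixed point reached at step 2: 111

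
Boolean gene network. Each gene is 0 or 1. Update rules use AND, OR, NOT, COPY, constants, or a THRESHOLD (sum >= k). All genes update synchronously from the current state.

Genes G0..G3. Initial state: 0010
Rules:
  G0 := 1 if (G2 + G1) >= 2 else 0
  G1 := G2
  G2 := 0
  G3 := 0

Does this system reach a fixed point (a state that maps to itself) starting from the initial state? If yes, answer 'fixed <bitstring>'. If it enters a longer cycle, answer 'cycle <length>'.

Step 0: 0010
Step 1: G0=(1+0>=2)=0 G1=G2=1 G2=0(const) G3=0(const) -> 0100
Step 2: G0=(0+1>=2)=0 G1=G2=0 G2=0(const) G3=0(const) -> 0000
Step 3: G0=(0+0>=2)=0 G1=G2=0 G2=0(const) G3=0(const) -> 0000
Fixed point reached at step 2: 0000

Answer: fixed 0000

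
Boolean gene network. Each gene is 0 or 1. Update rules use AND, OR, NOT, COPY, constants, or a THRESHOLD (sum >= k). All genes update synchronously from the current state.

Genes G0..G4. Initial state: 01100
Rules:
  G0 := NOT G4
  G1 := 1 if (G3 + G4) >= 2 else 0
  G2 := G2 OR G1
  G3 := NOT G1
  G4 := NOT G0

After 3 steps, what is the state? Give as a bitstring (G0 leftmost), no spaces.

Step 1: G0=NOT G4=NOT 0=1 G1=(0+0>=2)=0 G2=G2|G1=1|1=1 G3=NOT G1=NOT 1=0 G4=NOT G0=NOT 0=1 -> 10101
Step 2: G0=NOT G4=NOT 1=0 G1=(0+1>=2)=0 G2=G2|G1=1|0=1 G3=NOT G1=NOT 0=1 G4=NOT G0=NOT 1=0 -> 00110
Step 3: G0=NOT G4=NOT 0=1 G1=(1+0>=2)=0 G2=G2|G1=1|0=1 G3=NOT G1=NOT 0=1 G4=NOT G0=NOT 0=1 -> 10111

10111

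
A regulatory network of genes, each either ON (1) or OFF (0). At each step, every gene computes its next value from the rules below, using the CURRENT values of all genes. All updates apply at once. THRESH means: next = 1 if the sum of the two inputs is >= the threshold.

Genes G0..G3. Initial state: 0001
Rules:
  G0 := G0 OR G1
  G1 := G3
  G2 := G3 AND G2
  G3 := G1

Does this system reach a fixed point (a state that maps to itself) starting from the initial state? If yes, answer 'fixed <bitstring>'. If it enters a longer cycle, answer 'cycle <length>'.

Answer: cycle 2

Derivation:
Step 0: 0001
Step 1: G0=G0|G1=0|0=0 G1=G3=1 G2=G3&G2=1&0=0 G3=G1=0 -> 0100
Step 2: G0=G0|G1=0|1=1 G1=G3=0 G2=G3&G2=0&0=0 G3=G1=1 -> 1001
Step 3: G0=G0|G1=1|0=1 G1=G3=1 G2=G3&G2=1&0=0 G3=G1=0 -> 1100
Step 4: G0=G0|G1=1|1=1 G1=G3=0 G2=G3&G2=0&0=0 G3=G1=1 -> 1001
Cycle of length 2 starting at step 2 -> no fixed point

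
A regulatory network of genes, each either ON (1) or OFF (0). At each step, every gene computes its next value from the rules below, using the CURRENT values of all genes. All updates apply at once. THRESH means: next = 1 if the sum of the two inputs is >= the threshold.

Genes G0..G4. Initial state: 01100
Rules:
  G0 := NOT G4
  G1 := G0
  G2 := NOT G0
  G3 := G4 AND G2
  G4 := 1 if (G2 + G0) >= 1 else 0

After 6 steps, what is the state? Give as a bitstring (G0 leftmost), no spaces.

Step 1: G0=NOT G4=NOT 0=1 G1=G0=0 G2=NOT G0=NOT 0=1 G3=G4&G2=0&1=0 G4=(1+0>=1)=1 -> 10101
Step 2: G0=NOT G4=NOT 1=0 G1=G0=1 G2=NOT G0=NOT 1=0 G3=G4&G2=1&1=1 G4=(1+1>=1)=1 -> 01011
Step 3: G0=NOT G4=NOT 1=0 G1=G0=0 G2=NOT G0=NOT 0=1 G3=G4&G2=1&0=0 G4=(0+0>=1)=0 -> 00100
Step 4: G0=NOT G4=NOT 0=1 G1=G0=0 G2=NOT G0=NOT 0=1 G3=G4&G2=0&1=0 G4=(1+0>=1)=1 -> 10101
Step 5: G0=NOT G4=NOT 1=0 G1=G0=1 G2=NOT G0=NOT 1=0 G3=G4&G2=1&1=1 G4=(1+1>=1)=1 -> 01011
Step 6: G0=NOT G4=NOT 1=0 G1=G0=0 G2=NOT G0=NOT 0=1 G3=G4&G2=1&0=0 G4=(0+0>=1)=0 -> 00100

00100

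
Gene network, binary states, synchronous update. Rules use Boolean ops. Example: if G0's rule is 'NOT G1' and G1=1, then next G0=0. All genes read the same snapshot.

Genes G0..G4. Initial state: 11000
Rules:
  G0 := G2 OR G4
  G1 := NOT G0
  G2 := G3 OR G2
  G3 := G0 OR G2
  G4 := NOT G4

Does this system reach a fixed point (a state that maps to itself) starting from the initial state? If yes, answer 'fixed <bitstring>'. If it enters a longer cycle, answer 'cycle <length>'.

Step 0: 11000
Step 1: G0=G2|G4=0|0=0 G1=NOT G0=NOT 1=0 G2=G3|G2=0|0=0 G3=G0|G2=1|0=1 G4=NOT G4=NOT 0=1 -> 00011
Step 2: G0=G2|G4=0|1=1 G1=NOT G0=NOT 0=1 G2=G3|G2=1|0=1 G3=G0|G2=0|0=0 G4=NOT G4=NOT 1=0 -> 11100
Step 3: G0=G2|G4=1|0=1 G1=NOT G0=NOT 1=0 G2=G3|G2=0|1=1 G3=G0|G2=1|1=1 G4=NOT G4=NOT 0=1 -> 10111
Step 4: G0=G2|G4=1|1=1 G1=NOT G0=NOT 1=0 G2=G3|G2=1|1=1 G3=G0|G2=1|1=1 G4=NOT G4=NOT 1=0 -> 10110
Step 5: G0=G2|G4=1|0=1 G1=NOT G0=NOT 1=0 G2=G3|G2=1|1=1 G3=G0|G2=1|1=1 G4=NOT G4=NOT 0=1 -> 10111
Cycle of length 2 starting at step 3 -> no fixed point

Answer: cycle 2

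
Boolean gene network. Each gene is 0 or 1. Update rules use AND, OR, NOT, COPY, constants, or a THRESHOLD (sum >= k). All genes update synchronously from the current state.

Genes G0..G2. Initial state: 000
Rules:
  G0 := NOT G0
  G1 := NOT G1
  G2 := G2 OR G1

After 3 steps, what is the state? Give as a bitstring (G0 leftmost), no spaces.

Step 1: G0=NOT G0=NOT 0=1 G1=NOT G1=NOT 0=1 G2=G2|G1=0|0=0 -> 110
Step 2: G0=NOT G0=NOT 1=0 G1=NOT G1=NOT 1=0 G2=G2|G1=0|1=1 -> 001
Step 3: G0=NOT G0=NOT 0=1 G1=NOT G1=NOT 0=1 G2=G2|G1=1|0=1 -> 111

111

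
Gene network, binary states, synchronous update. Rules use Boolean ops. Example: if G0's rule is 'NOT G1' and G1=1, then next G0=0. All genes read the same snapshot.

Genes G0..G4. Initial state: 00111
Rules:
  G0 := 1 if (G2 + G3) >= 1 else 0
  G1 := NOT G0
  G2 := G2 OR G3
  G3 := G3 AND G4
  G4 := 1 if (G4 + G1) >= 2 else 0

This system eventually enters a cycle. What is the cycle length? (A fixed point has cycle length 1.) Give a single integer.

Step 0: 00111
Step 1: G0=(1+1>=1)=1 G1=NOT G0=NOT 0=1 G2=G2|G3=1|1=1 G3=G3&G4=1&1=1 G4=(1+0>=2)=0 -> 11110
Step 2: G0=(1+1>=1)=1 G1=NOT G0=NOT 1=0 G2=G2|G3=1|1=1 G3=G3&G4=1&0=0 G4=(0+1>=2)=0 -> 10100
Step 3: G0=(1+0>=1)=1 G1=NOT G0=NOT 1=0 G2=G2|G3=1|0=1 G3=G3&G4=0&0=0 G4=(0+0>=2)=0 -> 10100
State from step 3 equals state from step 2 -> cycle length 1

Answer: 1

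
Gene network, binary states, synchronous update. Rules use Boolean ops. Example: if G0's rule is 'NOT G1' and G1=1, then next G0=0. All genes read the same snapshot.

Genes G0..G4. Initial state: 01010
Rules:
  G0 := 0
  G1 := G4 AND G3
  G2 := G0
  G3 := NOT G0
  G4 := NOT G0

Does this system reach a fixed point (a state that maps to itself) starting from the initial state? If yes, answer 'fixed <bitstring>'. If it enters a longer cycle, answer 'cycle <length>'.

Answer: fixed 01011

Derivation:
Step 0: 01010
Step 1: G0=0(const) G1=G4&G3=0&1=0 G2=G0=0 G3=NOT G0=NOT 0=1 G4=NOT G0=NOT 0=1 -> 00011
Step 2: G0=0(const) G1=G4&G3=1&1=1 G2=G0=0 G3=NOT G0=NOT 0=1 G4=NOT G0=NOT 0=1 -> 01011
Step 3: G0=0(const) G1=G4&G3=1&1=1 G2=G0=0 G3=NOT G0=NOT 0=1 G4=NOT G0=NOT 0=1 -> 01011
Fixed point reached at step 2: 01011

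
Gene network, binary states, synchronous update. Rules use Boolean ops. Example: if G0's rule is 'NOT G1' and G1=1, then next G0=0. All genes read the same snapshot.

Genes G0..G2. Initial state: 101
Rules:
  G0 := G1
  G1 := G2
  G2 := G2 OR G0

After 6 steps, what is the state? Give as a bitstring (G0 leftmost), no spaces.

Step 1: G0=G1=0 G1=G2=1 G2=G2|G0=1|1=1 -> 011
Step 2: G0=G1=1 G1=G2=1 G2=G2|G0=1|0=1 -> 111
Step 3: G0=G1=1 G1=G2=1 G2=G2|G0=1|1=1 -> 111
Step 4: G0=G1=1 G1=G2=1 G2=G2|G0=1|1=1 -> 111
Step 5: G0=G1=1 G1=G2=1 G2=G2|G0=1|1=1 -> 111
Step 6: G0=G1=1 G1=G2=1 G2=G2|G0=1|1=1 -> 111

111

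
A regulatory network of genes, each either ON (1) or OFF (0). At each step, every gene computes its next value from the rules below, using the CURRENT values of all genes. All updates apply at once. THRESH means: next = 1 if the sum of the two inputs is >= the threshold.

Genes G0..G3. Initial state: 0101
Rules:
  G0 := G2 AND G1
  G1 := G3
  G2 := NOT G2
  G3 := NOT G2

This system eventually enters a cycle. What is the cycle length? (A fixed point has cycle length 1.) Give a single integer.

Answer: 2

Derivation:
Step 0: 0101
Step 1: G0=G2&G1=0&1=0 G1=G3=1 G2=NOT G2=NOT 0=1 G3=NOT G2=NOT 0=1 -> 0111
Step 2: G0=G2&G1=1&1=1 G1=G3=1 G2=NOT G2=NOT 1=0 G3=NOT G2=NOT 1=0 -> 1100
Step 3: G0=G2&G1=0&1=0 G1=G3=0 G2=NOT G2=NOT 0=1 G3=NOT G2=NOT 0=1 -> 0011
Step 4: G0=G2&G1=1&0=0 G1=G3=1 G2=NOT G2=NOT 1=0 G3=NOT G2=NOT 1=0 -> 0100
Step 5: G0=G2&G1=0&1=0 G1=G3=0 G2=NOT G2=NOT 0=1 G3=NOT G2=NOT 0=1 -> 0011
State from step 5 equals state from step 3 -> cycle length 2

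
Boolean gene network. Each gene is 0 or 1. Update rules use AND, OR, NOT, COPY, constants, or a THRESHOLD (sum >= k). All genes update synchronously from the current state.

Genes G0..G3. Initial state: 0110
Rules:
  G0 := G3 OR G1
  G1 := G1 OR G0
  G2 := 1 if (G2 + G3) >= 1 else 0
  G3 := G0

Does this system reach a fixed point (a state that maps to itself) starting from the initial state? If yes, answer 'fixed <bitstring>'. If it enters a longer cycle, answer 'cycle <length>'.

Answer: fixed 1111

Derivation:
Step 0: 0110
Step 1: G0=G3|G1=0|1=1 G1=G1|G0=1|0=1 G2=(1+0>=1)=1 G3=G0=0 -> 1110
Step 2: G0=G3|G1=0|1=1 G1=G1|G0=1|1=1 G2=(1+0>=1)=1 G3=G0=1 -> 1111
Step 3: G0=G3|G1=1|1=1 G1=G1|G0=1|1=1 G2=(1+1>=1)=1 G3=G0=1 -> 1111
Fixed point reached at step 2: 1111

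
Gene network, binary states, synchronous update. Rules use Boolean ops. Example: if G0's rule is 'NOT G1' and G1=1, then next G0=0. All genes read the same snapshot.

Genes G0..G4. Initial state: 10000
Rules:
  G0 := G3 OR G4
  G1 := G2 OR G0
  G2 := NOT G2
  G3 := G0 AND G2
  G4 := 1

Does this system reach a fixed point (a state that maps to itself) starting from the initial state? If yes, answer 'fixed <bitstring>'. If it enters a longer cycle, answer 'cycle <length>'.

Answer: cycle 2

Derivation:
Step 0: 10000
Step 1: G0=G3|G4=0|0=0 G1=G2|G0=0|1=1 G2=NOT G2=NOT 0=1 G3=G0&G2=1&0=0 G4=1(const) -> 01101
Step 2: G0=G3|G4=0|1=1 G1=G2|G0=1|0=1 G2=NOT G2=NOT 1=0 G3=G0&G2=0&1=0 G4=1(const) -> 11001
Step 3: G0=G3|G4=0|1=1 G1=G2|G0=0|1=1 G2=NOT G2=NOT 0=1 G3=G0&G2=1&0=0 G4=1(const) -> 11101
Step 4: G0=G3|G4=0|1=1 G1=G2|G0=1|1=1 G2=NOT G2=NOT 1=0 G3=G0&G2=1&1=1 G4=1(const) -> 11011
Step 5: G0=G3|G4=1|1=1 G1=G2|G0=0|1=1 G2=NOT G2=NOT 0=1 G3=G0&G2=1&0=0 G4=1(const) -> 11101
Cycle of length 2 starting at step 3 -> no fixed point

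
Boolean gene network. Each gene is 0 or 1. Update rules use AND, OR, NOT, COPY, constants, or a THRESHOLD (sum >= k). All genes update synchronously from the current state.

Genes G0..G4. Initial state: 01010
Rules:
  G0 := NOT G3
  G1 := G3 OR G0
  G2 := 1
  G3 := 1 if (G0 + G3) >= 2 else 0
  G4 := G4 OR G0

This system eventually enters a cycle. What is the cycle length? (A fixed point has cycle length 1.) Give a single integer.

Answer: 1

Derivation:
Step 0: 01010
Step 1: G0=NOT G3=NOT 1=0 G1=G3|G0=1|0=1 G2=1(const) G3=(0+1>=2)=0 G4=G4|G0=0|0=0 -> 01100
Step 2: G0=NOT G3=NOT 0=1 G1=G3|G0=0|0=0 G2=1(const) G3=(0+0>=2)=0 G4=G4|G0=0|0=0 -> 10100
Step 3: G0=NOT G3=NOT 0=1 G1=G3|G0=0|1=1 G2=1(const) G3=(1+0>=2)=0 G4=G4|G0=0|1=1 -> 11101
Step 4: G0=NOT G3=NOT 0=1 G1=G3|G0=0|1=1 G2=1(const) G3=(1+0>=2)=0 G4=G4|G0=1|1=1 -> 11101
State from step 4 equals state from step 3 -> cycle length 1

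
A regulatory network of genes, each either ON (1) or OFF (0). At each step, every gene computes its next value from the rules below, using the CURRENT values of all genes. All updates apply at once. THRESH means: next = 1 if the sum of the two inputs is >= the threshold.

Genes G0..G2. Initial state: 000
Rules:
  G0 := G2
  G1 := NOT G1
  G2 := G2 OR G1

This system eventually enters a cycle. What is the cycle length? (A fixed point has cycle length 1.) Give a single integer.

Answer: 2

Derivation:
Step 0: 000
Step 1: G0=G2=0 G1=NOT G1=NOT 0=1 G2=G2|G1=0|0=0 -> 010
Step 2: G0=G2=0 G1=NOT G1=NOT 1=0 G2=G2|G1=0|1=1 -> 001
Step 3: G0=G2=1 G1=NOT G1=NOT 0=1 G2=G2|G1=1|0=1 -> 111
Step 4: G0=G2=1 G1=NOT G1=NOT 1=0 G2=G2|G1=1|1=1 -> 101
Step 5: G0=G2=1 G1=NOT G1=NOT 0=1 G2=G2|G1=1|0=1 -> 111
State from step 5 equals state from step 3 -> cycle length 2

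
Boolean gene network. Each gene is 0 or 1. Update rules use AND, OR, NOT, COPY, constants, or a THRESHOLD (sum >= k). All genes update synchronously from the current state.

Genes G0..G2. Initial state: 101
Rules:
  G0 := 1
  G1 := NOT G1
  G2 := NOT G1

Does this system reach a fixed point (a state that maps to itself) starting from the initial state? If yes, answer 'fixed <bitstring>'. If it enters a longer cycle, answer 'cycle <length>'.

Answer: cycle 2

Derivation:
Step 0: 101
Step 1: G0=1(const) G1=NOT G1=NOT 0=1 G2=NOT G1=NOT 0=1 -> 111
Step 2: G0=1(const) G1=NOT G1=NOT 1=0 G2=NOT G1=NOT 1=0 -> 100
Step 3: G0=1(const) G1=NOT G1=NOT 0=1 G2=NOT G1=NOT 0=1 -> 111
Cycle of length 2 starting at step 1 -> no fixed point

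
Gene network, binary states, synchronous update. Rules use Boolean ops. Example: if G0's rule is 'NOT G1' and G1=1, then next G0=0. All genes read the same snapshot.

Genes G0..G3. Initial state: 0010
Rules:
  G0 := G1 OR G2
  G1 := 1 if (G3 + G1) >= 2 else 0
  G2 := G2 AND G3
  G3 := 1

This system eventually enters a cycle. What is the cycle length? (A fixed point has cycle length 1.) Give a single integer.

Step 0: 0010
Step 1: G0=G1|G2=0|1=1 G1=(0+0>=2)=0 G2=G2&G3=1&0=0 G3=1(const) -> 1001
Step 2: G0=G1|G2=0|0=0 G1=(1+0>=2)=0 G2=G2&G3=0&1=0 G3=1(const) -> 0001
Step 3: G0=G1|G2=0|0=0 G1=(1+0>=2)=0 G2=G2&G3=0&1=0 G3=1(const) -> 0001
State from step 3 equals state from step 2 -> cycle length 1

Answer: 1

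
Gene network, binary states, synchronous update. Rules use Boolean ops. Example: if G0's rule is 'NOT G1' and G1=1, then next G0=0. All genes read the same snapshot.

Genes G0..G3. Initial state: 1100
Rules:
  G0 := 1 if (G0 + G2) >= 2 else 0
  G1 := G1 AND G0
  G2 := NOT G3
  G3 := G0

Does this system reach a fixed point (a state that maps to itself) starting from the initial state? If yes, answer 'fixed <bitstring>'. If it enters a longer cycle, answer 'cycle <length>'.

Answer: fixed 0010

Derivation:
Step 0: 1100
Step 1: G0=(1+0>=2)=0 G1=G1&G0=1&1=1 G2=NOT G3=NOT 0=1 G3=G0=1 -> 0111
Step 2: G0=(0+1>=2)=0 G1=G1&G0=1&0=0 G2=NOT G3=NOT 1=0 G3=G0=0 -> 0000
Step 3: G0=(0+0>=2)=0 G1=G1&G0=0&0=0 G2=NOT G3=NOT 0=1 G3=G0=0 -> 0010
Step 4: G0=(0+1>=2)=0 G1=G1&G0=0&0=0 G2=NOT G3=NOT 0=1 G3=G0=0 -> 0010
Fixed point reached at step 3: 0010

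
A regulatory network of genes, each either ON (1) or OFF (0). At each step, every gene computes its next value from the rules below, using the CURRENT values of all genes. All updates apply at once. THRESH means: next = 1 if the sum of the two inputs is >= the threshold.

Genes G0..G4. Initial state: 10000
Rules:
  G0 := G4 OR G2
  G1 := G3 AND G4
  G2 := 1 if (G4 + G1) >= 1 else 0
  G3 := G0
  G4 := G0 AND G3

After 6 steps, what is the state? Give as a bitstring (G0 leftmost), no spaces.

Step 1: G0=G4|G2=0|0=0 G1=G3&G4=0&0=0 G2=(0+0>=1)=0 G3=G0=1 G4=G0&G3=1&0=0 -> 00010
Step 2: G0=G4|G2=0|0=0 G1=G3&G4=1&0=0 G2=(0+0>=1)=0 G3=G0=0 G4=G0&G3=0&1=0 -> 00000
Step 3: G0=G4|G2=0|0=0 G1=G3&G4=0&0=0 G2=(0+0>=1)=0 G3=G0=0 G4=G0&G3=0&0=0 -> 00000
Step 4: G0=G4|G2=0|0=0 G1=G3&G4=0&0=0 G2=(0+0>=1)=0 G3=G0=0 G4=G0&G3=0&0=0 -> 00000
Step 5: G0=G4|G2=0|0=0 G1=G3&G4=0&0=0 G2=(0+0>=1)=0 G3=G0=0 G4=G0&G3=0&0=0 -> 00000
Step 6: G0=G4|G2=0|0=0 G1=G3&G4=0&0=0 G2=(0+0>=1)=0 G3=G0=0 G4=G0&G3=0&0=0 -> 00000

00000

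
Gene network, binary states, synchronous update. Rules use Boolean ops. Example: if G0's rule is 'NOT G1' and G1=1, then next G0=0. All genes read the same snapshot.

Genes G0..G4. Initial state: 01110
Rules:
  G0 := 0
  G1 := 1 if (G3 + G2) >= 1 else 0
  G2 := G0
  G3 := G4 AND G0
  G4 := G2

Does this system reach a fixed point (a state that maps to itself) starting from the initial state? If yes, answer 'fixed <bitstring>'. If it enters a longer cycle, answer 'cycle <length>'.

Step 0: 01110
Step 1: G0=0(const) G1=(1+1>=1)=1 G2=G0=0 G3=G4&G0=0&0=0 G4=G2=1 -> 01001
Step 2: G0=0(const) G1=(0+0>=1)=0 G2=G0=0 G3=G4&G0=1&0=0 G4=G2=0 -> 00000
Step 3: G0=0(const) G1=(0+0>=1)=0 G2=G0=0 G3=G4&G0=0&0=0 G4=G2=0 -> 00000
Fixed point reached at step 2: 00000

Answer: fixed 00000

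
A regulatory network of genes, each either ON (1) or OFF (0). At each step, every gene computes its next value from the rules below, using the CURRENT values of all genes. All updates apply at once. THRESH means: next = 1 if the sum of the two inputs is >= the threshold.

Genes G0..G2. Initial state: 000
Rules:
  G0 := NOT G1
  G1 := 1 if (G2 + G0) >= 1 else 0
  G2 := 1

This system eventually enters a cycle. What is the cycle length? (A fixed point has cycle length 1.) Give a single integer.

Answer: 1

Derivation:
Step 0: 000
Step 1: G0=NOT G1=NOT 0=1 G1=(0+0>=1)=0 G2=1(const) -> 101
Step 2: G0=NOT G1=NOT 0=1 G1=(1+1>=1)=1 G2=1(const) -> 111
Step 3: G0=NOT G1=NOT 1=0 G1=(1+1>=1)=1 G2=1(const) -> 011
Step 4: G0=NOT G1=NOT 1=0 G1=(1+0>=1)=1 G2=1(const) -> 011
State from step 4 equals state from step 3 -> cycle length 1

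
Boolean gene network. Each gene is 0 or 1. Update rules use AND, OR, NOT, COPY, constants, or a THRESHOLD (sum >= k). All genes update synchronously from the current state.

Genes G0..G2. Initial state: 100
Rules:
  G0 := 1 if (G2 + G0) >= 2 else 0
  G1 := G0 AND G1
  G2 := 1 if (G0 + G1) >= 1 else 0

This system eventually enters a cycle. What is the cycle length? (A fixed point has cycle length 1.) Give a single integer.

Step 0: 100
Step 1: G0=(0+1>=2)=0 G1=G0&G1=1&0=0 G2=(1+0>=1)=1 -> 001
Step 2: G0=(1+0>=2)=0 G1=G0&G1=0&0=0 G2=(0+0>=1)=0 -> 000
Step 3: G0=(0+0>=2)=0 G1=G0&G1=0&0=0 G2=(0+0>=1)=0 -> 000
State from step 3 equals state from step 2 -> cycle length 1

Answer: 1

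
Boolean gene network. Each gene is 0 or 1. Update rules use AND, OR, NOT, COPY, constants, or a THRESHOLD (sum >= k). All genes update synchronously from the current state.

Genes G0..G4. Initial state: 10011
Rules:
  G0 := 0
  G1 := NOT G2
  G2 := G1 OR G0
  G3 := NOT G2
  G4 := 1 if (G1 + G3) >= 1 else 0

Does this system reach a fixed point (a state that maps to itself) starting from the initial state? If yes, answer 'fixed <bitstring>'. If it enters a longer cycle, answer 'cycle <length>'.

Step 0: 10011
Step 1: G0=0(const) G1=NOT G2=NOT 0=1 G2=G1|G0=0|1=1 G3=NOT G2=NOT 0=1 G4=(0+1>=1)=1 -> 01111
Step 2: G0=0(const) G1=NOT G2=NOT 1=0 G2=G1|G0=1|0=1 G3=NOT G2=NOT 1=0 G4=(1+1>=1)=1 -> 00101
Step 3: G0=0(const) G1=NOT G2=NOT 1=0 G2=G1|G0=0|0=0 G3=NOT G2=NOT 1=0 G4=(0+0>=1)=0 -> 00000
Step 4: G0=0(const) G1=NOT G2=NOT 0=1 G2=G1|G0=0|0=0 G3=NOT G2=NOT 0=1 G4=(0+0>=1)=0 -> 01010
Step 5: G0=0(const) G1=NOT G2=NOT 0=1 G2=G1|G0=1|0=1 G3=NOT G2=NOT 0=1 G4=(1+1>=1)=1 -> 01111
Cycle of length 4 starting at step 1 -> no fixed point

Answer: cycle 4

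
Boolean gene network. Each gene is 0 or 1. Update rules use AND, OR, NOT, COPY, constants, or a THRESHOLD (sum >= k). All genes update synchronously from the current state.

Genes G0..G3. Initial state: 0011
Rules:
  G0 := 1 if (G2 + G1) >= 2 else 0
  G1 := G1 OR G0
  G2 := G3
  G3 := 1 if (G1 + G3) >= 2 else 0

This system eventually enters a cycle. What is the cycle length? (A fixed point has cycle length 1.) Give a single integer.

Step 0: 0011
Step 1: G0=(1+0>=2)=0 G1=G1|G0=0|0=0 G2=G3=1 G3=(0+1>=2)=0 -> 0010
Step 2: G0=(1+0>=2)=0 G1=G1|G0=0|0=0 G2=G3=0 G3=(0+0>=2)=0 -> 0000
Step 3: G0=(0+0>=2)=0 G1=G1|G0=0|0=0 G2=G3=0 G3=(0+0>=2)=0 -> 0000
State from step 3 equals state from step 2 -> cycle length 1

Answer: 1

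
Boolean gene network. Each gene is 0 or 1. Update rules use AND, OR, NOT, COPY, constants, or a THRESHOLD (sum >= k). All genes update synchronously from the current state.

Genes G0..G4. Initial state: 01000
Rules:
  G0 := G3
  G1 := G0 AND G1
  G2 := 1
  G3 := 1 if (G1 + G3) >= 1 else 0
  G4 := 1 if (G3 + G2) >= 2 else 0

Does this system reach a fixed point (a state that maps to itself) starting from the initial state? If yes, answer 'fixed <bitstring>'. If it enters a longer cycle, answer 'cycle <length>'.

Answer: fixed 10111

Derivation:
Step 0: 01000
Step 1: G0=G3=0 G1=G0&G1=0&1=0 G2=1(const) G3=(1+0>=1)=1 G4=(0+0>=2)=0 -> 00110
Step 2: G0=G3=1 G1=G0&G1=0&0=0 G2=1(const) G3=(0+1>=1)=1 G4=(1+1>=2)=1 -> 10111
Step 3: G0=G3=1 G1=G0&G1=1&0=0 G2=1(const) G3=(0+1>=1)=1 G4=(1+1>=2)=1 -> 10111
Fixed point reached at step 2: 10111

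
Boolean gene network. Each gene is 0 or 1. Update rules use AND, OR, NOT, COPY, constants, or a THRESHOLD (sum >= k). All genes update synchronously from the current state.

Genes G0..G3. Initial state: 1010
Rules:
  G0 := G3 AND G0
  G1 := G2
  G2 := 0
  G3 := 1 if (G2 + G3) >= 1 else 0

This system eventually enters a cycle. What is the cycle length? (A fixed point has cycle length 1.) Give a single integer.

Answer: 1

Derivation:
Step 0: 1010
Step 1: G0=G3&G0=0&1=0 G1=G2=1 G2=0(const) G3=(1+0>=1)=1 -> 0101
Step 2: G0=G3&G0=1&0=0 G1=G2=0 G2=0(const) G3=(0+1>=1)=1 -> 0001
Step 3: G0=G3&G0=1&0=0 G1=G2=0 G2=0(const) G3=(0+1>=1)=1 -> 0001
State from step 3 equals state from step 2 -> cycle length 1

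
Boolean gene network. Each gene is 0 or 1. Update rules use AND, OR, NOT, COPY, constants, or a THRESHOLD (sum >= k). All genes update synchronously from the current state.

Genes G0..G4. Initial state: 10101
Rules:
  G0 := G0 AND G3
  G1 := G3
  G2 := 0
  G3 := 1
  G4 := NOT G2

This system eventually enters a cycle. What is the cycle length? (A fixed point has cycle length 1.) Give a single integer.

Answer: 1

Derivation:
Step 0: 10101
Step 1: G0=G0&G3=1&0=0 G1=G3=0 G2=0(const) G3=1(const) G4=NOT G2=NOT 1=0 -> 00010
Step 2: G0=G0&G3=0&1=0 G1=G3=1 G2=0(const) G3=1(const) G4=NOT G2=NOT 0=1 -> 01011
Step 3: G0=G0&G3=0&1=0 G1=G3=1 G2=0(const) G3=1(const) G4=NOT G2=NOT 0=1 -> 01011
State from step 3 equals state from step 2 -> cycle length 1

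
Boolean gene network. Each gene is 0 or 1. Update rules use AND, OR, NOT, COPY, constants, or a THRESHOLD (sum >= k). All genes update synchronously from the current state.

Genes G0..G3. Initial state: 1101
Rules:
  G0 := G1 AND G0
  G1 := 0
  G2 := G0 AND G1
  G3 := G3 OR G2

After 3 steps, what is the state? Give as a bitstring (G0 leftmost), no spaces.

Step 1: G0=G1&G0=1&1=1 G1=0(const) G2=G0&G1=1&1=1 G3=G3|G2=1|0=1 -> 1011
Step 2: G0=G1&G0=0&1=0 G1=0(const) G2=G0&G1=1&0=0 G3=G3|G2=1|1=1 -> 0001
Step 3: G0=G1&G0=0&0=0 G1=0(const) G2=G0&G1=0&0=0 G3=G3|G2=1|0=1 -> 0001

0001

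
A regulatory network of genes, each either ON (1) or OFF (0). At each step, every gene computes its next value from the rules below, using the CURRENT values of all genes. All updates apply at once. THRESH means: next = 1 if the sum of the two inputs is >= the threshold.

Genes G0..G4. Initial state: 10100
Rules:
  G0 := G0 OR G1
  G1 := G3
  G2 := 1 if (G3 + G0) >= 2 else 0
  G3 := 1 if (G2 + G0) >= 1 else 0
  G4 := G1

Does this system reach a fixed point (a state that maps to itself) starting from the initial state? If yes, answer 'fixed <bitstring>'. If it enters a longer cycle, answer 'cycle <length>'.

Step 0: 10100
Step 1: G0=G0|G1=1|0=1 G1=G3=0 G2=(0+1>=2)=0 G3=(1+1>=1)=1 G4=G1=0 -> 10010
Step 2: G0=G0|G1=1|0=1 G1=G3=1 G2=(1+1>=2)=1 G3=(0+1>=1)=1 G4=G1=0 -> 11110
Step 3: G0=G0|G1=1|1=1 G1=G3=1 G2=(1+1>=2)=1 G3=(1+1>=1)=1 G4=G1=1 -> 11111
Step 4: G0=G0|G1=1|1=1 G1=G3=1 G2=(1+1>=2)=1 G3=(1+1>=1)=1 G4=G1=1 -> 11111
Fixed point reached at step 3: 11111

Answer: fixed 11111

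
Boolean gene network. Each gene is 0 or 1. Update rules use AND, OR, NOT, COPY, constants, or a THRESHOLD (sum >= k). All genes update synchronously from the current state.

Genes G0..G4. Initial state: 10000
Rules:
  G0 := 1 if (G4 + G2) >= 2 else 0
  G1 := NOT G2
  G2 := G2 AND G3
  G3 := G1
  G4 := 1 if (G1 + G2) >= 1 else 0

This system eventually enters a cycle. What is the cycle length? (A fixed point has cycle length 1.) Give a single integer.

Answer: 1

Derivation:
Step 0: 10000
Step 1: G0=(0+0>=2)=0 G1=NOT G2=NOT 0=1 G2=G2&G3=0&0=0 G3=G1=0 G4=(0+0>=1)=0 -> 01000
Step 2: G0=(0+0>=2)=0 G1=NOT G2=NOT 0=1 G2=G2&G3=0&0=0 G3=G1=1 G4=(1+0>=1)=1 -> 01011
Step 3: G0=(1+0>=2)=0 G1=NOT G2=NOT 0=1 G2=G2&G3=0&1=0 G3=G1=1 G4=(1+0>=1)=1 -> 01011
State from step 3 equals state from step 2 -> cycle length 1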